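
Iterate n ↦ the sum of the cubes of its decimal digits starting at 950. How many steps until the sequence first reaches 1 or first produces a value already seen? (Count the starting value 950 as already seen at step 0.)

950 → 9³ + 5³ + 0³ = 729 + 125 + 0 = 854
854 → 8³ + 5³ + 4³ = 512 + 125 + 64 = 701
701 → 7³ + 0³ + 1³ = 343 + 0 + 1 = 344
344 → 3³ + 4³ + 4³ = 27 + 64 + 64 = 155
155 → 1³ + 5³ + 5³ = 1 + 125 + 125 = 251
251 → 2³ + 5³ + 1³ = 8 + 125 + 1 = 134
134 → 1³ + 3³ + 4³ = 1 + 27 + 64 = 92
92 → 9³ + 2³ = 729 + 8 = 737
737 → 7³ + 3³ + 7³ = 343 + 27 + 343 = 713
713 → 7³ + 1³ + 3³ = 343 + 1 + 27 = 371
371 → 3³ + 7³ + 1³ = 27 + 343 + 1 = 371  — 371 repeats.
That took 11 steps.

11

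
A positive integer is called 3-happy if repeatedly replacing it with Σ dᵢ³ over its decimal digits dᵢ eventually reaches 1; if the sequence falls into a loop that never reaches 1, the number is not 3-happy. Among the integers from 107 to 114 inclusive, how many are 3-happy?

107: 107 → 344 → 155 → 251 → 134 → 92 → 737 → 713 → 371 → 371  — not 3-happy
108: 108 → 513 → 153 → 153  — not 3-happy
109: 109 → 730 → 370 → 370  — not 3-happy
110: 110 → 2 → 8 → 512 → 134 → 92 → 737 → 713 → 371 → 371  — not 3-happy
111: 111 → 3 → 27 → 351 → 153 → 153  — not 3-happy
112: 112 → 10 → 1  — 3-happy
113: 113 → 29 → 737 → 713 → 371 → 371  — not 3-happy
114: 114 → 66 → 432 → 99 → 1458 → 702 → 351 → 153 → 153  — not 3-happy
3-happy: 112

1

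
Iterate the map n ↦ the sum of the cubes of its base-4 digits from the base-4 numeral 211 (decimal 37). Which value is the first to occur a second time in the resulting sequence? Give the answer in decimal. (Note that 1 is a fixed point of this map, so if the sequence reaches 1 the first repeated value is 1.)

1

37 = (2,1,1)_4 → 10
10 = (2,2)_4 → 16
16 = (1,0,0)_4 → 1  — reached the fixed point 1.
1 → 1, so 1 is the first repeated value.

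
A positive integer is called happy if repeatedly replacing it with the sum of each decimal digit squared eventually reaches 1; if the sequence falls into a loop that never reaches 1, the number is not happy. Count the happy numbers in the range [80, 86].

2

80: 80 → 64 → 52 → 29 → 85 → 89 → 145 → 42 → 20 → 4 → 16 → 37 → 58 → 89  — not happy
81: 81 → 65 → 61 → 37 → 58 → 89 → 145 → 42 → 20 → 4 → 16 → 37  — not happy
82: 82 → 68 → 100 → 1  — happy
83: 83 → 73 → 58 → 89 → 145 → 42 → 20 → 4 → 16 → 37 → 58  — not happy
84: 84 → 80 → 64 → 52 → 29 → 85 → 89 → 145 → 42 → 20 → 4 → 16 → 37 → 58 → 89  — not happy
85: 85 → 89 → 145 → 42 → 20 → 4 → 16 → 37 → 58 → 89  — not happy
86: 86 → 100 → 1  — happy
happy: 82, 86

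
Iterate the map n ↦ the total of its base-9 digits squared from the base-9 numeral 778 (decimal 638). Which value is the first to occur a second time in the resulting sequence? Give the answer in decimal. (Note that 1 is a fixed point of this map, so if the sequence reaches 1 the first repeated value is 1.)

638 = (7,7,8)_9 → 7² + 7² + 8² = 49 + 49 + 64 = 162
162 = (2,0,0)_9 → 2² + 0² + 0² = 4 + 0 + 0 = 4
4 = (4)_9 → 4² = 16
16 = (1,7)_9 → 1² + 7² = 1 + 49 = 50
50 = (5,5)_9 → 5² + 5² = 25 + 25 = 50  — 50 already appeared earlier.

50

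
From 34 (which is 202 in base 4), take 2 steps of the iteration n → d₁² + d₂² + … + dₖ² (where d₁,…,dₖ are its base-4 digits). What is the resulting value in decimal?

34 = (2,0,2)_4 → 8
8 = (2,0)_4 → 4

4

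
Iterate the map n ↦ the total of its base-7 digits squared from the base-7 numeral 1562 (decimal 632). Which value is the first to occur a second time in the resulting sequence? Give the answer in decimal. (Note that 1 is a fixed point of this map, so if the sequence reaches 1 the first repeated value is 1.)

632 = (1,5,6,2)_7 → 66
66 = (1,2,3)_7 → 14
14 = (2,0)_7 → 4
4 = (4)_7 → 16
16 = (2,2)_7 → 8
8 = (1,1)_7 → 2
2 = (2)_7 → 4  — 4 already appeared earlier.

4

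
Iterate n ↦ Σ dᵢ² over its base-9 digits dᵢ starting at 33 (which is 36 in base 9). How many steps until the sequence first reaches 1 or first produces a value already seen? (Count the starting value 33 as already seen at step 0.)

33 = (3,6)_9 → 45
45 = (5,0)_9 → 25
25 = (2,7)_9 → 53
53 = (5,8)_9 → 89
89 = (1,0,8)_9 → 65
65 = (7,2)_9 → 53  — 53 repeats.
That took 6 steps.

6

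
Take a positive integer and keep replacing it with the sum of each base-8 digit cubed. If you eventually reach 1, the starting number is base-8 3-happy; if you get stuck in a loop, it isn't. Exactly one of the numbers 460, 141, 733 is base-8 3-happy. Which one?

733

460: 460 → 408 → 243 → 270 → 281 → 92 → 92  — repeats 92 (not base-8 3-happy)
141: 141 → 134 → 224 → 91 → 55 → 559 → 469 → 476 → 434 → 440 → 559  — repeats 559 (not base-8 3-happy)
733: 733 → 180 → 288 → 128 → 8 → 1  — reaches 1 (base-8 3-happy)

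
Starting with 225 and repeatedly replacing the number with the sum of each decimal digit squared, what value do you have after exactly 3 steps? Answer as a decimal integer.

65

225 → 33
33 → 18
18 → 65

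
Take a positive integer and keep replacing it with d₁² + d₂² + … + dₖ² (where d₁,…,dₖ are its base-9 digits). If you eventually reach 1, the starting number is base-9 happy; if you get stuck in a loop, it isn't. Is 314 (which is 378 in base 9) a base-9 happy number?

not base-9 happy

314 = (3,7,8)_9 → 3² + 7² + 8² = 122
122 = (1,4,5)_9 → 1² + 4² + 5² = 42
42 = (4,6)_9 → 4² + 6² = 52
52 = (5,7)_9 → 5² + 7² = 74
74 = (8,2)_9 → 8² + 2² = 68
68 = (7,5)_9 → 7² + 5² = 74  — 74 already seen; the sequence cycles without reaching 1.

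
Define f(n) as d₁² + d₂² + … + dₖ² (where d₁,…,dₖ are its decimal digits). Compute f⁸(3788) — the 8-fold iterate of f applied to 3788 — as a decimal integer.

3788 → 186
186 → 101
101 → 2
2 → 4
4 → 16
16 → 37
37 → 58
58 → 89

89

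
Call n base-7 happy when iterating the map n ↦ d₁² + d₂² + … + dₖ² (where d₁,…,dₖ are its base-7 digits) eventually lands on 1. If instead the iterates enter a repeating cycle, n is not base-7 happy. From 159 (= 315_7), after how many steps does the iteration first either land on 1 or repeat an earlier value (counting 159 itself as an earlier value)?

159 = (3,1,5)_7 → 3² + 1² + 5² = 35
35 = (5,0)_7 → 5² + 0² = 25
25 = (3,4)_7 → 3² + 4² = 25  — 25 repeats.
That took 3 steps.

3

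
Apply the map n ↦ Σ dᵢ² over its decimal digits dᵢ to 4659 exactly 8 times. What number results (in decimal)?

89

4659 → 4² + 6² + 5² + 9² = 16 + 36 + 25 + 81 = 158
158 → 1² + 5² + 8² = 1 + 25 + 64 = 90
90 → 9² + 0² = 81 + 0 = 81
81 → 8² + 1² = 64 + 1 = 65
65 → 6² + 5² = 36 + 25 = 61
61 → 6² + 1² = 36 + 1 = 37
37 → 3² + 7² = 9 + 49 = 58
58 → 5² + 8² = 25 + 64 = 89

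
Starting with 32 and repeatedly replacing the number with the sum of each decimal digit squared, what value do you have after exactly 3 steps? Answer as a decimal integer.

1

32 → 13
13 → 10
10 → 1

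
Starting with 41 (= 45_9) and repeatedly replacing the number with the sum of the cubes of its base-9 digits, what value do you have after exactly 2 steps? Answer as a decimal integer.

41 = (4,5)_9 → 4³ + 5³ = 64 + 125 = 189
189 = (2,3,0)_9 → 2³ + 3³ + 0³ = 8 + 27 + 0 = 35

35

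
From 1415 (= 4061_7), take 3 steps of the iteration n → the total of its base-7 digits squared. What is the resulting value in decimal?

1415 = (4,0,6,1)_7 → 4² + 0² + 6² + 1² = 53
53 = (1,0,4)_7 → 1² + 0² + 4² = 17
17 = (2,3)_7 → 2² + 3² = 13

13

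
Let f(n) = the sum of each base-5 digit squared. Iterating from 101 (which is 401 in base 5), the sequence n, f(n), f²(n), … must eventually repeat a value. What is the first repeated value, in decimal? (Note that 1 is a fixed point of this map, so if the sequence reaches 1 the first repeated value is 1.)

13

101 = (4,0,1)_5 → 4² + 0² + 1² = 16 + 0 + 1 = 17
17 = (3,2)_5 → 3² + 2² = 9 + 4 = 13
13 = (2,3)_5 → 2² + 3² = 4 + 9 = 13  — 13 already appeared earlier.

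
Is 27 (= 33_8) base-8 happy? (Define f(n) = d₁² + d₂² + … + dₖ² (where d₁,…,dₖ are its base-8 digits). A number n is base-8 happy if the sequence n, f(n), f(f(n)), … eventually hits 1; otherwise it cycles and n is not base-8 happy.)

base-8 happy

27 = (3,3)_8 → 3² + 3² = 9 + 9 = 18
18 = (2,2)_8 → 2² + 2² = 4 + 4 = 8
8 = (1,0)_8 → 1² + 0² = 1 + 0 = 1  — reached 1.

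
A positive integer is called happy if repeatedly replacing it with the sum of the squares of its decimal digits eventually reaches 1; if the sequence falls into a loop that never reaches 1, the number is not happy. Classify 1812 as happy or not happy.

1812 → 1² + 8² + 1² + 2² = 70
70 → 7² + 0² = 49
49 → 4² + 9² = 97
97 → 9² + 7² = 130
130 → 1² + 3² + 0² = 10
10 → 1² + 0² = 1  — reached 1.

happy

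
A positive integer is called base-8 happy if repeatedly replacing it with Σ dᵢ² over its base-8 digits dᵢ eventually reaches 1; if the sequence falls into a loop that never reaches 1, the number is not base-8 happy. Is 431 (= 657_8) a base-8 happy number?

431 = (6,5,7)_8 → 6² + 5² + 7² = 36 + 25 + 49 = 110
110 = (1,5,6)_8 → 1² + 5² + 6² = 1 + 25 + 36 = 62
62 = (7,6)_8 → 7² + 6² = 49 + 36 = 85
85 = (1,2,5)_8 → 1² + 2² + 5² = 1 + 4 + 25 = 30
30 = (3,6)_8 → 3² + 6² = 9 + 36 = 45
45 = (5,5)_8 → 5² + 5² = 25 + 25 = 50
50 = (6,2)_8 → 6² + 2² = 36 + 4 = 40
40 = (5,0)_8 → 5² + 0² = 25 + 0 = 25
25 = (3,1)_8 → 3² + 1² = 9 + 1 = 10
10 = (1,2)_8 → 1² + 2² = 1 + 4 = 5
5 = (5)_8 → 5² = 25  — 25 already seen; the sequence cycles without reaching 1.

not base-8 happy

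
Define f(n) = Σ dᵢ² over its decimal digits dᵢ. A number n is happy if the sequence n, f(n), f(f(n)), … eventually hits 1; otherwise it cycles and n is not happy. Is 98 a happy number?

not happy

98 → 9² + 8² = 145
145 → 1² + 4² + 5² = 42
42 → 4² + 2² = 20
20 → 2² + 0² = 4
4 → 4² = 16
16 → 1² + 6² = 37
37 → 3² + 7² = 58
58 → 5² + 8² = 89
89 → 8² + 9² = 145  — 145 already seen; the sequence cycles without reaching 1.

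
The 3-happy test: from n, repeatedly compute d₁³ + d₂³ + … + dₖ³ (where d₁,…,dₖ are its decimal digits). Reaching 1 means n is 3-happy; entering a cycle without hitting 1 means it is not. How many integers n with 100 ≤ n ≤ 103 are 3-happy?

100: 100 → 1  (reaches 1)
101: 101 → 2 → 8 → 512 → 134 → 92 → 737 → 713 → 371 → 371  (repeats 371)
102: 102 → 9 → 729 → 1080 → 513 → 153 → 153  (repeats 153)
103: 103 → 28 → 520 → 133 → 55 → 250 → 133  (repeats 133)
3-happy: 100

1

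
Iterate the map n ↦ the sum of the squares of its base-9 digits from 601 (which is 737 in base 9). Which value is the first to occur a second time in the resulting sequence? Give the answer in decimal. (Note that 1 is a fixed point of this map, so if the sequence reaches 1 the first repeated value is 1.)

601 = (7,3,7)_9 → 107
107 = (1,2,8)_9 → 69
69 = (7,6)_9 → 85
85 = (1,0,4)_9 → 17
17 = (1,8)_9 → 65
65 = (7,2)_9 → 53
53 = (5,8)_9 → 89
89 = (1,0,8)_9 → 65  — 65 already appeared earlier.

65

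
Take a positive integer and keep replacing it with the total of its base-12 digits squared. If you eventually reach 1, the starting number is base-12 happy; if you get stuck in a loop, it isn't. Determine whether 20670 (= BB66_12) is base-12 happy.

base-12 happy

20670 = (11,11,6,6)_12 → 11² + 11² + 6² + 6² = 121 + 121 + 36 + 36 = 314
314 = (2,2,2)_12 → 2² + 2² + 2² = 4 + 4 + 4 = 12
12 = (1,0)_12 → 1² + 0² = 1 + 0 = 1  — reached 1.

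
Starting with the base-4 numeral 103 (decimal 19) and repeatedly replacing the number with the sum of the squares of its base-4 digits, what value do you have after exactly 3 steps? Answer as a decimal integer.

19 = (1,0,3)_4 → 1² + 0² + 3² = 10
10 = (2,2)_4 → 2² + 2² = 8
8 = (2,0)_4 → 2² + 0² = 4

4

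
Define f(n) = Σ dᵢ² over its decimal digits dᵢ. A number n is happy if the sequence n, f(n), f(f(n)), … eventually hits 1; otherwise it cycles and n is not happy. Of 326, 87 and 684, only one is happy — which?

326: 326 → 49 → 97 → 130 → 10 → 1  — reaches 1 (happy)
87: 87 → 113 → 11 → 2 → 4 → 16 → 37 → 58 → 89 → 145 → 42 → 20 → 4  — repeats 4 (not happy)
684: 684 → 116 → 38 → 73 → 58 → 89 → 145 → 42 → 20 → 4 → 16 → 37 → 58  — repeats 58 (not happy)

326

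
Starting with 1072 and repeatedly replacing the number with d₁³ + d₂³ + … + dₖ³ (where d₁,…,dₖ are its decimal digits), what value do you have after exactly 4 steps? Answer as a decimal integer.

352

1072 → 1³ + 0³ + 7³ + 2³ = 1 + 0 + 343 + 8 = 352
352 → 3³ + 5³ + 2³ = 27 + 125 + 8 = 160
160 → 1³ + 6³ + 0³ = 1 + 216 + 0 = 217
217 → 2³ + 1³ + 7³ = 8 + 1 + 343 = 352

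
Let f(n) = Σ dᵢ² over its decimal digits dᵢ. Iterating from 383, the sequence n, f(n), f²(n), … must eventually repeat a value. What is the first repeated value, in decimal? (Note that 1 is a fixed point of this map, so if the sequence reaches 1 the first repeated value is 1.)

1

383 → 3² + 8² + 3² = 82
82 → 8² + 2² = 68
68 → 6² + 8² = 100
100 → 1² + 0² + 0² = 1  — reached the fixed point 1.
1 → 1, so 1 is the first repeated value.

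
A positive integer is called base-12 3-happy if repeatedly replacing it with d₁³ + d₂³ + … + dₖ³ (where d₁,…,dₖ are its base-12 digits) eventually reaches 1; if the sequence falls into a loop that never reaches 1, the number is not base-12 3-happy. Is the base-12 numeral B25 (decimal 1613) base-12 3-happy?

1613 = (11,2,5)_12 → 11³ + 2³ + 5³ = 1464
1464 = (10,2,0)_12 → 10³ + 2³ + 0³ = 1008
1008 = (7,0,0)_12 → 7³ + 0³ + 0³ = 343
343 = (2,4,7)_12 → 2³ + 4³ + 7³ = 415
415 = (2,10,7)_12 → 2³ + 10³ + 7³ = 1351
1351 = (9,4,7)_12 → 9³ + 4³ + 7³ = 1136
1136 = (7,10,8)_12 → 7³ + 10³ + 8³ = 1855
1855 = (1,0,10,7)_12 → 1³ + 0³ + 10³ + 7³ = 1344
1344 = (9,4,0)_12 → 9³ + 4³ + 0³ = 793
793 = (5,6,1)_12 → 5³ + 6³ + 1³ = 342
342 = (2,4,6)_12 → 2³ + 4³ + 6³ = 288
288 = (2,0,0)_12 → 2³ + 0³ + 0³ = 8
8 = (8)_12 → 8³ = 512
512 = (3,6,8)_12 → 3³ + 6³ + 8³ = 755
755 = (5,2,11)_12 → 5³ + 2³ + 11³ = 1464  — 1464 already seen; the sequence cycles without reaching 1.

not base-12 3-happy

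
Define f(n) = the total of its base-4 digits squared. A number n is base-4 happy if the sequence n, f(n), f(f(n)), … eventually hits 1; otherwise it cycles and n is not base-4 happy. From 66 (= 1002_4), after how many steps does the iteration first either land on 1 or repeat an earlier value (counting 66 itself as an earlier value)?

66 = (1,0,0,2)_4 → 1² + 0² + 0² + 2² = 5
5 = (1,1)_4 → 1² + 1² = 2
2 = (2)_4 → 2² = 4
4 = (1,0)_4 → 1² + 0² = 1  — reached 1.
That took 4 steps.

4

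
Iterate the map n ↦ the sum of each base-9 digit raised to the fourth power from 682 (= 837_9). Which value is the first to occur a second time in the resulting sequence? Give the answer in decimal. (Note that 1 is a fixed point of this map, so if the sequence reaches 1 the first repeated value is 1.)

4098

682 = (8,3,7)_9 → 8⁴ + 3⁴ + 7⁴ = 6578
6578 = (1,0,0,1,8)_9 → 1⁴ + 0⁴ + 0⁴ + 1⁴ + 8⁴ = 4098
4098 = (5,5,5,3)_9 → 5⁴ + 5⁴ + 5⁴ + 3⁴ = 1956
1956 = (2,6,1,3)_9 → 2⁴ + 6⁴ + 1⁴ + 3⁴ = 1394
1394 = (1,8,1,8)_9 → 1⁴ + 8⁴ + 1⁴ + 8⁴ = 8194
8194 = (1,2,2,1,4)_9 → 1⁴ + 2⁴ + 2⁴ + 1⁴ + 4⁴ = 290
290 = (3,5,2)_9 → 3⁴ + 5⁴ + 2⁴ = 722
722 = (8,8,2)_9 → 8⁴ + 8⁴ + 2⁴ = 8208
8208 = (1,2,2,3,0)_9 → 1⁴ + 2⁴ + 2⁴ + 3⁴ + 0⁴ = 114
114 = (1,3,6)_9 → 1⁴ + 3⁴ + 6⁴ = 1378
1378 = (1,8,0,1)_9 → 1⁴ + 8⁴ + 0⁴ + 1⁴ = 4098  — 4098 already appeared earlier.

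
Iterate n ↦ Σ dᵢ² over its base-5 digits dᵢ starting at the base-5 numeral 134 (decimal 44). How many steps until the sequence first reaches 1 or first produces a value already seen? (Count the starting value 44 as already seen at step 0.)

6

44 = (1,3,4)_5 → 1² + 3² + 4² = 26
26 = (1,0,1)_5 → 1² + 0² + 1² = 2
2 = (2)_5 → 2² = 4
4 = (4)_5 → 4² = 16
16 = (3,1)_5 → 3² + 1² = 10
10 = (2,0)_5 → 2² + 0² = 4  — 4 repeats.
That took 6 steps.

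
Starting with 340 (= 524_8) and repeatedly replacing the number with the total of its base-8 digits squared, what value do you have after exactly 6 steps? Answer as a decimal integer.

5

340 = (5,2,4)_8 → 45
45 = (5,5)_8 → 50
50 = (6,2)_8 → 40
40 = (5,0)_8 → 25
25 = (3,1)_8 → 10
10 = (1,2)_8 → 5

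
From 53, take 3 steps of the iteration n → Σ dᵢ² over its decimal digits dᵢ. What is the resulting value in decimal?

53 → 34
34 → 25
25 → 29

29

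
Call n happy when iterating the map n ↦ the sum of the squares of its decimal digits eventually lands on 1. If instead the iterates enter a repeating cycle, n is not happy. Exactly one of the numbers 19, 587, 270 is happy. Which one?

19: 19 → 82 → 68 → 100 → 1  — reaches 1 (happy)
587: 587 → 138 → 74 → 65 → 61 → 37 → 58 → 89 → 145 → 42 → 20 → 4 → 16 → 37  — repeats 37 (not happy)
270: 270 → 53 → 34 → 25 → 29 → 85 → 89 → 145 → 42 → 20 → 4 → 16 → 37 → 58 → 89  — repeats 89 (not happy)

19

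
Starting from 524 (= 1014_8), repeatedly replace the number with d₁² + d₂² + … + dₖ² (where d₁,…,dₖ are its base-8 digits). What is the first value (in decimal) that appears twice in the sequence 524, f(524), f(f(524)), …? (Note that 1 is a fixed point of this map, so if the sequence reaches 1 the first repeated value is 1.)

524 = (1,0,1,4)_8 → 1² + 0² + 1² + 4² = 1 + 0 + 1 + 16 = 18
18 = (2,2)_8 → 2² + 2² = 4 + 4 = 8
8 = (1,0)_8 → 1² + 0² = 1 + 0 = 1  — reached the fixed point 1.
1 → 1, so 1 is the first repeated value.

1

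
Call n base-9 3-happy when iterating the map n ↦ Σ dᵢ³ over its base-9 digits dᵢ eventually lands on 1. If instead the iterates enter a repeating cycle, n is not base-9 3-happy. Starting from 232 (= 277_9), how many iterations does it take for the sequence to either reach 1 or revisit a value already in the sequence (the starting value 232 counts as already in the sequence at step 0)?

232 = (2,7,7)_9 → 694
694 = (8,5,1)_9 → 638
638 = (7,7,8)_9 → 1198
1198 = (1,5,7,1)_9 → 470
470 = (5,7,2)_9 → 476
476 = (5,7,8)_9 → 980
980 = (1,3,0,8)_9 → 540
540 = (6,6,0)_9 → 432
432 = (5,3,0)_9 → 152
152 = (1,7,8)_9 → 856
856 = (1,1,5,1)_9 → 128
128 = (1,5,2)_9 → 134
134 = (1,5,8)_9 → 638  — 638 repeats.
That took 13 steps.

13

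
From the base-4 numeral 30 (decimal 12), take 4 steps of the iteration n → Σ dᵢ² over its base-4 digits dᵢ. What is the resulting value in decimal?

4

12 = (3,0)_4 → 3² + 0² = 9
9 = (2,1)_4 → 2² + 1² = 5
5 = (1,1)_4 → 1² + 1² = 2
2 = (2)_4 → 2² = 4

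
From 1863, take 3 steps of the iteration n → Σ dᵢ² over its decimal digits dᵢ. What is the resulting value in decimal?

4

1863 → 1² + 8² + 6² + 3² = 1 + 64 + 36 + 9 = 110
110 → 1² + 1² + 0² = 1 + 1 + 0 = 2
2 → 2² = 4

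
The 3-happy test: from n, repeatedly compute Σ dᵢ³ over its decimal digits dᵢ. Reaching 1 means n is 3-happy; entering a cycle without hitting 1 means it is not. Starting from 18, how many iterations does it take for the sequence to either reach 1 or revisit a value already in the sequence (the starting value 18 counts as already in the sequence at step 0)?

3

18 → 1³ + 8³ = 513
513 → 5³ + 1³ + 3³ = 153
153 → 1³ + 5³ + 3³ = 153  — 153 repeats.
That took 3 steps.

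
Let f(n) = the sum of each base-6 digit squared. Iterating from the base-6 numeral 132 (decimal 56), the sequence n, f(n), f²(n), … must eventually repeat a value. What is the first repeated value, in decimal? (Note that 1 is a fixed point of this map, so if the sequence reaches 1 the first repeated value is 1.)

56 = (1,3,2)_6 → 1² + 3² + 2² = 14
14 = (2,2)_6 → 2² + 2² = 8
8 = (1,2)_6 → 1² + 2² = 5
5 = (5)_6 → 5² = 25
25 = (4,1)_6 → 4² + 1² = 17
17 = (2,5)_6 → 2² + 5² = 29
29 = (4,5)_6 → 4² + 5² = 41
41 = (1,0,5)_6 → 1² + 0² + 5² = 26
26 = (4,2)_6 → 4² + 2² = 20
20 = (3,2)_6 → 3² + 2² = 13
13 = (2,1)_6 → 2² + 1² = 5  — 5 already appeared earlier.

5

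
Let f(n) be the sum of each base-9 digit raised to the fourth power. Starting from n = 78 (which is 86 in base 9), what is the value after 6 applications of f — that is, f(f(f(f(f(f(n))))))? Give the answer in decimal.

78 = (8,6)_9 → 8⁴ + 6⁴ = 4096 + 1296 = 5392
5392 = (7,3,5,1)_9 → 7⁴ + 3⁴ + 5⁴ + 1⁴ = 2401 + 81 + 625 + 1 = 3108
3108 = (4,2,3,3)_9 → 4⁴ + 2⁴ + 3⁴ + 3⁴ = 256 + 16 + 81 + 81 = 434
434 = (5,3,2)_9 → 5⁴ + 3⁴ + 2⁴ = 625 + 81 + 16 = 722
722 = (8,8,2)_9 → 8⁴ + 8⁴ + 2⁴ = 4096 + 4096 + 16 = 8208
8208 = (1,2,2,3,0)_9 → 1⁴ + 2⁴ + 2⁴ + 3⁴ + 0⁴ = 1 + 16 + 16 + 81 + 0 = 114

114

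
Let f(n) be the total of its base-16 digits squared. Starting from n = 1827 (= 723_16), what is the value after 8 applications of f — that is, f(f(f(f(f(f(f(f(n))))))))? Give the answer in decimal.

13

1827 = (7,2,3)_16 → 7² + 2² + 3² = 62
62 = (3,14)_16 → 3² + 14² = 205
205 = (12,13)_16 → 12² + 13² = 313
313 = (1,3,9)_16 → 1² + 3² + 9² = 91
91 = (5,11)_16 → 5² + 11² = 146
146 = (9,2)_16 → 9² + 2² = 85
85 = (5,5)_16 → 5² + 5² = 50
50 = (3,2)_16 → 3² + 2² = 13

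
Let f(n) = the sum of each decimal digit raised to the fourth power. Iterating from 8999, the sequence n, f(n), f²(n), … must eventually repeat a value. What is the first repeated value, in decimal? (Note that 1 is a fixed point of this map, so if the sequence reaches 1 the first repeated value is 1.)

8999 → 8⁴ + 9⁴ + 9⁴ + 9⁴ = 4096 + 6561 + 6561 + 6561 = 23779
23779 → 2⁴ + 3⁴ + 7⁴ + 7⁴ + 9⁴ = 16 + 81 + 2401 + 2401 + 6561 = 11460
11460 → 1⁴ + 1⁴ + 4⁴ + 6⁴ + 0⁴ = 1 + 1 + 256 + 1296 + 0 = 1554
1554 → 1⁴ + 5⁴ + 5⁴ + 4⁴ = 1 + 625 + 625 + 256 = 1507
1507 → 1⁴ + 5⁴ + 0⁴ + 7⁴ = 1 + 625 + 0 + 2401 = 3027
3027 → 3⁴ + 0⁴ + 2⁴ + 7⁴ = 81 + 0 + 16 + 2401 = 2498
2498 → 2⁴ + 4⁴ + 9⁴ + 8⁴ = 16 + 256 + 6561 + 4096 = 10929
10929 → 1⁴ + 0⁴ + 9⁴ + 2⁴ + 9⁴ = 1 + 0 + 6561 + 16 + 6561 = 13139
13139 → 1⁴ + 3⁴ + 1⁴ + 3⁴ + 9⁴ = 1 + 81 + 1 + 81 + 6561 = 6725
6725 → 6⁴ + 7⁴ + 2⁴ + 5⁴ = 1296 + 2401 + 16 + 625 = 4338
4338 → 4⁴ + 3⁴ + 3⁴ + 8⁴ = 256 + 81 + 81 + 4096 = 4514
4514 → 4⁴ + 5⁴ + 1⁴ + 4⁴ = 256 + 625 + 1 + 256 = 1138
1138 → 1⁴ + 1⁴ + 3⁴ + 8⁴ = 1 + 1 + 81 + 4096 = 4179
4179 → 4⁴ + 1⁴ + 7⁴ + 9⁴ = 256 + 1 + 2401 + 6561 = 9219
9219 → 9⁴ + 2⁴ + 1⁴ + 9⁴ = 6561 + 16 + 1 + 6561 = 13139  — 13139 already appeared earlier.

13139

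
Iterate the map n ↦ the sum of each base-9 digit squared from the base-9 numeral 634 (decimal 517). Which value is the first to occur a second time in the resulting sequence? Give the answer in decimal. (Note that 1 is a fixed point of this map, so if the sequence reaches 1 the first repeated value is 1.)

517 = (6,3,4)_9 → 6² + 3² + 4² = 61
61 = (6,7)_9 → 6² + 7² = 85
85 = (1,0,4)_9 → 1² + 0² + 4² = 17
17 = (1,8)_9 → 1² + 8² = 65
65 = (7,2)_9 → 7² + 2² = 53
53 = (5,8)_9 → 5² + 8² = 89
89 = (1,0,8)_9 → 1² + 0² + 8² = 65  — 65 already appeared earlier.

65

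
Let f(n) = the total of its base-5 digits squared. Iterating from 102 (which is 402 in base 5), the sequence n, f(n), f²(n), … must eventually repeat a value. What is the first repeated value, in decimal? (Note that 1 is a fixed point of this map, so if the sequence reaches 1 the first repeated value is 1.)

102 = (4,0,2)_5 → 4² + 0² + 2² = 20
20 = (4,0)_5 → 4² + 0² = 16
16 = (3,1)_5 → 3² + 1² = 10
10 = (2,0)_5 → 2² + 0² = 4
4 = (4)_5 → 4² = 16  — 16 already appeared earlier.

16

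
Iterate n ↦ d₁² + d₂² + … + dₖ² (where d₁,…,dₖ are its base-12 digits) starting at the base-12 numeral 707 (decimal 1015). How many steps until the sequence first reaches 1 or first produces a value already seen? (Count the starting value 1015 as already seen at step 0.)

8

1015 = (7,0,7)_12 → 7² + 0² + 7² = 49 + 0 + 49 = 98
98 = (8,2)_12 → 8² + 2² = 64 + 4 = 68
68 = (5,8)_12 → 5² + 8² = 25 + 64 = 89
89 = (7,5)_12 → 7² + 5² = 49 + 25 = 74
74 = (6,2)_12 → 6² + 2² = 36 + 4 = 40
40 = (3,4)_12 → 3² + 4² = 9 + 16 = 25
25 = (2,1)_12 → 2² + 1² = 4 + 1 = 5
5 = (5)_12 → 5² = 25  — 25 repeats.
That took 8 steps.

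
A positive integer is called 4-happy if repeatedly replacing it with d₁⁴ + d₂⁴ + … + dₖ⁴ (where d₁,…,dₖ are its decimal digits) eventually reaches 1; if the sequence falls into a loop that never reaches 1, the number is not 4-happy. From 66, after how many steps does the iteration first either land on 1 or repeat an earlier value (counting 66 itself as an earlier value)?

66 → 6⁴ + 6⁴ = 2592
2592 → 2⁴ + 5⁴ + 9⁴ + 2⁴ = 7218
7218 → 7⁴ + 2⁴ + 1⁴ + 8⁴ = 6514
6514 → 6⁴ + 5⁴ + 1⁴ + 4⁴ = 2178
2178 → 2⁴ + 1⁴ + 7⁴ + 8⁴ = 6514  — 6514 repeats.
That took 5 steps.

5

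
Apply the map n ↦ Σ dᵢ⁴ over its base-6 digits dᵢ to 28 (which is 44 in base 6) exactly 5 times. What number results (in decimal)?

98

28 = (4,4)_6 → 4⁴ + 4⁴ = 512
512 = (2,2,1,2)_6 → 2⁴ + 2⁴ + 1⁴ + 2⁴ = 49
49 = (1,2,1)_6 → 1⁴ + 2⁴ + 1⁴ = 18
18 = (3,0)_6 → 3⁴ + 0⁴ = 81
81 = (2,1,3)_6 → 2⁴ + 1⁴ + 3⁴ = 98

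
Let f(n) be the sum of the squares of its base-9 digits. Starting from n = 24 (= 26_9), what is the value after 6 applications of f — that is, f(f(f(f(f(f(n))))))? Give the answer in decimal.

74

24 = (2,6)_9 → 2² + 6² = 4 + 36 = 40
40 = (4,4)_9 → 4² + 4² = 16 + 16 = 32
32 = (3,5)_9 → 3² + 5² = 9 + 25 = 34
34 = (3,7)_9 → 3² + 7² = 9 + 49 = 58
58 = (6,4)_9 → 6² + 4² = 36 + 16 = 52
52 = (5,7)_9 → 5² + 7² = 25 + 49 = 74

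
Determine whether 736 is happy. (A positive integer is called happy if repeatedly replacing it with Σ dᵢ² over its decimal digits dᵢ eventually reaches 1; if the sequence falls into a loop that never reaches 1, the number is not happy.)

happy

736 → 7² + 3² + 6² = 49 + 9 + 36 = 94
94 → 9² + 4² = 81 + 16 = 97
97 → 9² + 7² = 81 + 49 = 130
130 → 1² + 3² + 0² = 1 + 9 + 0 = 10
10 → 1² + 0² = 1 + 0 = 1  — reached 1.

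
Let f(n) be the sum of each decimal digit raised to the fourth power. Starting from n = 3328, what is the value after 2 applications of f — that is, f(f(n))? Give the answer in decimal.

3328 → 3⁴ + 3⁴ + 2⁴ + 8⁴ = 4274
4274 → 4⁴ + 2⁴ + 7⁴ + 4⁴ = 2929

2929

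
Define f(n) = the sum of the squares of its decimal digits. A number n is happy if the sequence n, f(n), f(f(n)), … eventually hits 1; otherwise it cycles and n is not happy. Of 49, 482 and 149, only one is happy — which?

49: 49 → 97 → 130 → 10 → 1  — reaches 1 (happy)
482: 482 → 84 → 80 → 64 → 52 → 29 → 85 → 89 → 145 → 42 → 20 → 4 → 16 → 37 → 58 → 89  — repeats 89 (not happy)
149: 149 → 98 → 145 → 42 → 20 → 4 → 16 → 37 → 58 → 89 → 145  — repeats 145 (not happy)

49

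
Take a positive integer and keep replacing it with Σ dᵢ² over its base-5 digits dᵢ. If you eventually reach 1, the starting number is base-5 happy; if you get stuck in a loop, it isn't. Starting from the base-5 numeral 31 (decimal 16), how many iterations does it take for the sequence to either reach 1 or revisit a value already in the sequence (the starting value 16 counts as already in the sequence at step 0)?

16 = (3,1)_5 → 3² + 1² = 9 + 1 = 10
10 = (2,0)_5 → 2² + 0² = 4 + 0 = 4
4 = (4)_5 → 4² = 16  — 16 repeats.
That took 3 steps.

3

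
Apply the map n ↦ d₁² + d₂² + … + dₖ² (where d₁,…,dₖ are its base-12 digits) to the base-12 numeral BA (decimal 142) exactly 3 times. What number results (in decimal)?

142 = (11,10)_12 → 11² + 10² = 121 + 100 = 221
221 = (1,6,5)_12 → 1² + 6² + 5² = 1 + 36 + 25 = 62
62 = (5,2)_12 → 5² + 2² = 25 + 4 = 29

29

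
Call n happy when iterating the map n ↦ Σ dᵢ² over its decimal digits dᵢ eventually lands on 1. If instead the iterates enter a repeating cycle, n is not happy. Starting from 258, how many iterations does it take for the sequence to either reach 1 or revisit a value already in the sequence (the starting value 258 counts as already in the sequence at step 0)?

258 → 2² + 5² + 8² = 93
93 → 9² + 3² = 90
90 → 9² + 0² = 81
81 → 8² + 1² = 65
65 → 6² + 5² = 61
61 → 6² + 1² = 37
37 → 3² + 7² = 58
58 → 5² + 8² = 89
89 → 8² + 9² = 145
145 → 1² + 4² + 5² = 42
42 → 4² + 2² = 20
20 → 2² + 0² = 4
4 → 4² = 16
16 → 1² + 6² = 37  — 37 repeats.
That took 14 steps.

14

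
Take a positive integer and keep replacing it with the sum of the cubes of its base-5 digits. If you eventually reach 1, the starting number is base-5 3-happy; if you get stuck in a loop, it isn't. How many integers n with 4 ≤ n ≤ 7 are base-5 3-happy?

1

4: 4 → 64 → 80 → 28 → 28  (repeats 28)
5: 5 → 1  (reaches 1)
6: 6 → 2 → 8 → 28 → 28  (repeats 28)
7: 7 → 9 → 65 → 35 → 9  (repeats 9)
base-5 3-happy: 5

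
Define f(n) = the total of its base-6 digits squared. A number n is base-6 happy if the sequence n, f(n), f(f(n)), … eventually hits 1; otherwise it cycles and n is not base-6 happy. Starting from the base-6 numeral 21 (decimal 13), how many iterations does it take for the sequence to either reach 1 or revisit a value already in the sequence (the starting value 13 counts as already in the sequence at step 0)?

8

13 = (2,1)_6 → 2² + 1² = 5
5 = (5)_6 → 5² = 25
25 = (4,1)_6 → 4² + 1² = 17
17 = (2,5)_6 → 2² + 5² = 29
29 = (4,5)_6 → 4² + 5² = 41
41 = (1,0,5)_6 → 1² + 0² + 5² = 26
26 = (4,2)_6 → 4² + 2² = 20
20 = (3,2)_6 → 3² + 2² = 13  — 13 repeats.
That took 8 steps.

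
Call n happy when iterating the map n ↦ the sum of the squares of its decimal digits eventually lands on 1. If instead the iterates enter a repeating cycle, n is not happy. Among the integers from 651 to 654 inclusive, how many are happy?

1

651: 651 → 62 → 40 → 16 → 37 → 58 → 89 → 145 → 42 → 20 → 4 → 16  (repeats 16)
652: 652 → 65 → 61 → 37 → 58 → 89 → 145 → 42 → 20 → 4 → 16 → 37  (repeats 37)
653: 653 → 70 → 49 → 97 → 130 → 10 → 1  (reaches 1)
654: 654 → 77 → 98 → 145 → 42 → 20 → 4 → 16 → 37 → 58 → 89 → 145  (repeats 145)
happy: 653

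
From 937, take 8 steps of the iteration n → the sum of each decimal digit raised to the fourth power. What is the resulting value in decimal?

514

937 → 9⁴ + 3⁴ + 7⁴ = 9043
9043 → 9⁴ + 0⁴ + 4⁴ + 3⁴ = 6898
6898 → 6⁴ + 8⁴ + 9⁴ + 8⁴ = 16049
16049 → 1⁴ + 6⁴ + 0⁴ + 4⁴ + 9⁴ = 8114
8114 → 8⁴ + 1⁴ + 1⁴ + 4⁴ = 4354
4354 → 4⁴ + 3⁴ + 5⁴ + 4⁴ = 1218
1218 → 1⁴ + 2⁴ + 1⁴ + 8⁴ = 4114
4114 → 4⁴ + 1⁴ + 1⁴ + 4⁴ = 514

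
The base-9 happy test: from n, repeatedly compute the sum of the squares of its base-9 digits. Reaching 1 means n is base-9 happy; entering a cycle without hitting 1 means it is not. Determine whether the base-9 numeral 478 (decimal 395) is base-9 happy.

not base-9 happy

395 = (4,7,8)_9 → 129
129 = (1,5,3)_9 → 35
35 = (3,8)_9 → 73
73 = (8,1)_9 → 65
65 = (7,2)_9 → 53
53 = (5,8)_9 → 89
89 = (1,0,8)_9 → 65  — 65 already seen; the sequence cycles without reaching 1.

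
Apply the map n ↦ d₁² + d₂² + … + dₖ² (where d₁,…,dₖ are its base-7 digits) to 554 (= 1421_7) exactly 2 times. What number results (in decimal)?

554 = (1,4,2,1)_7 → 22
22 = (3,1)_7 → 10

10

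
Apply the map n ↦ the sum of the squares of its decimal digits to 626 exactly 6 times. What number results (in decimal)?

20

626 → 6² + 2² + 6² = 76
76 → 7² + 6² = 85
85 → 8² + 5² = 89
89 → 8² + 9² = 145
145 → 1² + 4² + 5² = 42
42 → 4² + 2² = 20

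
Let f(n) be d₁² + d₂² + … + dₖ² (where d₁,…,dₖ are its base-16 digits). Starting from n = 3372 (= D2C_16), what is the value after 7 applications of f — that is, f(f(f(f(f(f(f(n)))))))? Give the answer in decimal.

3372 = (13,2,12)_16 → 317
317 = (1,3,13)_16 → 179
179 = (11,3)_16 → 130
130 = (8,2)_16 → 68
68 = (4,4)_16 → 32
32 = (2,0)_16 → 4
4 = (4)_16 → 16

16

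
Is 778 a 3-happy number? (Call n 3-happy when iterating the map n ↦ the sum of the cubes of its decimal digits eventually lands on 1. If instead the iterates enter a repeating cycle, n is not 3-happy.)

3-happy

778 → 7³ + 7³ + 8³ = 343 + 343 + 512 = 1198
1198 → 1³ + 1³ + 9³ + 8³ = 1 + 1 + 729 + 512 = 1243
1243 → 1³ + 2³ + 4³ + 3³ = 1 + 8 + 64 + 27 = 100
100 → 1³ + 0³ + 0³ = 1 + 0 + 0 = 1  — reached 1.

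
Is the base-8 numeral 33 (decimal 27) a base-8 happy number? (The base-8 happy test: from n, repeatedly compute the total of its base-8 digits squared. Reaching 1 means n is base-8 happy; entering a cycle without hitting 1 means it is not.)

base-8 happy

27 = (3,3)_8 → 3² + 3² = 9 + 9 = 18
18 = (2,2)_8 → 2² + 2² = 4 + 4 = 8
8 = (1,0)_8 → 1² + 0² = 1 + 0 = 1  — reached 1.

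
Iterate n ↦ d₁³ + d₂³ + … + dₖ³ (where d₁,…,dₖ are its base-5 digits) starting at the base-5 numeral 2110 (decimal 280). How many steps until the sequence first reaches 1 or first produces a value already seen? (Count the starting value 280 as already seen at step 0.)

280 = (2,1,1,0)_5 → 2³ + 1³ + 1³ + 0³ = 10
10 = (2,0)_5 → 2³ + 0³ = 8
8 = (1,3)_5 → 1³ + 3³ = 28
28 = (1,0,3)_5 → 1³ + 0³ + 3³ = 28  — 28 repeats.
That took 4 steps.

4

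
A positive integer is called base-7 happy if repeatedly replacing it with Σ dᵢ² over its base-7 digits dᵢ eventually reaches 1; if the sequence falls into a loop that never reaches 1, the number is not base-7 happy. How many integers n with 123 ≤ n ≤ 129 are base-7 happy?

123: 123 → 29 → 17 → 13 → 37 → 29  (repeats 29)
124: 124 → 38 → 34 → 52 → 10 → 10  (repeats 10)
125: 125 → 49 → 1  (reaches 1)
126: 126 → 20 → 40 → 50 → 2 → 4 → 16 → 8 → 2  (repeats 2)
127: 127 → 21 → 9 → 5 → 25 → 25  (repeats 25)
128: 128 → 24 → 18 → 20 → 40 → 50 → 2 → 4 → 16 → 8 → 2  (repeats 2)
129: 129 → 29 → 17 → 13 → 37 → 29  (repeats 29)
base-7 happy: 125

1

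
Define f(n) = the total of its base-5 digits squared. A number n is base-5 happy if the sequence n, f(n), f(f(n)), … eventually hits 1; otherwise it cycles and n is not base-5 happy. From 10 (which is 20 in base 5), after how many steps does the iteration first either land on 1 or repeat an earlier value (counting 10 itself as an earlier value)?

3

10 = (2,0)_5 → 2² + 0² = 4 + 0 = 4
4 = (4)_5 → 4² = 16
16 = (3,1)_5 → 3² + 1² = 9 + 1 = 10  — 10 repeats.
That took 3 steps.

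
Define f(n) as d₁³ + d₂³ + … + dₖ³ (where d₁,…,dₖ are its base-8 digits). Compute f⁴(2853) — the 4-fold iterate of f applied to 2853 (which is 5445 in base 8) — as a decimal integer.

2853 = (5,4,4,5)_8 → 378
378 = (5,7,2)_8 → 476
476 = (7,3,4)_8 → 434
434 = (6,6,2)_8 → 440

440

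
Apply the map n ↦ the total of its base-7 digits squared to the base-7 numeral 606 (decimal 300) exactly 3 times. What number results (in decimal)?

300 = (6,0,6)_7 → 6² + 0² + 6² = 72
72 = (1,3,2)_7 → 1² + 3² + 2² = 14
14 = (2,0)_7 → 2² + 0² = 4

4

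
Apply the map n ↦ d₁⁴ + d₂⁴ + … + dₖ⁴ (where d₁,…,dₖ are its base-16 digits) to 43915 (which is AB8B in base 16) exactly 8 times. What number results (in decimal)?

43915 = (10,11,8,11)_16 → 10⁴ + 11⁴ + 8⁴ + 11⁴ = 43378
43378 = (10,9,7,2)_16 → 10⁴ + 9⁴ + 7⁴ + 2⁴ = 18978
18978 = (4,10,2,2)_16 → 4⁴ + 10⁴ + 2⁴ + 2⁴ = 10288
10288 = (2,8,3,0)_16 → 2⁴ + 8⁴ + 3⁴ + 0⁴ = 4193
4193 = (1,0,6,1)_16 → 1⁴ + 0⁴ + 6⁴ + 1⁴ = 1298
1298 = (5,1,2)_16 → 5⁴ + 1⁴ + 2⁴ = 642
642 = (2,8,2)_16 → 2⁴ + 8⁴ + 2⁴ = 4128
4128 = (1,0,2,0)_16 → 1⁴ + 0⁴ + 2⁴ + 0⁴ = 17

17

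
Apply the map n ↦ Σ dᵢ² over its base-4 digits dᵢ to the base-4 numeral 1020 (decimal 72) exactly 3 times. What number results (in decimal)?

4

72 = (1,0,2,0)_4 → 1² + 0² + 2² + 0² = 5
5 = (1,1)_4 → 1² + 1² = 2
2 = (2)_4 → 2² = 4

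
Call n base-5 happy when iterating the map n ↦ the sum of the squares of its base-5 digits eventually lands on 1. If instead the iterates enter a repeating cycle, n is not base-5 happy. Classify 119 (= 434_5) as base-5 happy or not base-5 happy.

119 = (4,3,4)_5 → 4² + 3² + 4² = 16 + 9 + 16 = 41
41 = (1,3,1)_5 → 1² + 3² + 1² = 1 + 9 + 1 = 11
11 = (2,1)_5 → 2² + 1² = 4 + 1 = 5
5 = (1,0)_5 → 1² + 0² = 1 + 0 = 1  — reached 1.

base-5 happy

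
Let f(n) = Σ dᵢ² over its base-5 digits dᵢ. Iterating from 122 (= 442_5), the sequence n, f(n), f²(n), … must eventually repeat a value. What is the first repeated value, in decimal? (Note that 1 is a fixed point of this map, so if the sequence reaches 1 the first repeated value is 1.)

122 = (4,4,2)_5 → 4² + 4² + 2² = 16 + 16 + 4 = 36
36 = (1,2,1)_5 → 1² + 2² + 1² = 1 + 4 + 1 = 6
6 = (1,1)_5 → 1² + 1² = 1 + 1 = 2
2 = (2)_5 → 2² = 4
4 = (4)_5 → 4² = 16
16 = (3,1)_5 → 3² + 1² = 9 + 1 = 10
10 = (2,0)_5 → 2² + 0² = 4 + 0 = 4  — 4 already appeared earlier.

4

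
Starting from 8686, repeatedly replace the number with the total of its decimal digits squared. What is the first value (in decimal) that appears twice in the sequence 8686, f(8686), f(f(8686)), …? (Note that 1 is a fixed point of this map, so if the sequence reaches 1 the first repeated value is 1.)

4

8686 → 200
200 → 4
4 → 16
16 → 37
37 → 58
58 → 89
89 → 145
145 → 42
42 → 20
20 → 4  — 4 already appeared earlier.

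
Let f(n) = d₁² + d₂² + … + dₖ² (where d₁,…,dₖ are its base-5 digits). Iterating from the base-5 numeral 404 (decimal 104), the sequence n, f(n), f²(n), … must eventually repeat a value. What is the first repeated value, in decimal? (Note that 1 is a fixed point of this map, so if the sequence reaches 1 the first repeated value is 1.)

4

104 = (4,0,4)_5 → 4² + 0² + 4² = 32
32 = (1,1,2)_5 → 1² + 1² + 2² = 6
6 = (1,1)_5 → 1² + 1² = 2
2 = (2)_5 → 2² = 4
4 = (4)_5 → 4² = 16
16 = (3,1)_5 → 3² + 1² = 10
10 = (2,0)_5 → 2² + 0² = 4  — 4 already appeared earlier.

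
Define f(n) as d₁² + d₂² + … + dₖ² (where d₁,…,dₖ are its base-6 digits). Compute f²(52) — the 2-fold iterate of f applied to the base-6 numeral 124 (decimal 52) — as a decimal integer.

18

52 = (1,2,4)_6 → 1² + 2² + 4² = 21
21 = (3,3)_6 → 3² + 3² = 18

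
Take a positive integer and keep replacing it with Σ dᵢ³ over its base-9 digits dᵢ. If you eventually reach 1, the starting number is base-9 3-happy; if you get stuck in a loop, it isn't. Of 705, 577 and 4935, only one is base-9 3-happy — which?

577

705: 705 → 755 → 521 → 755  — repeats 755 (not base-9 3-happy)
577: 577 → 345 → 99 → 9 → 1  — reaches 1 (base-9 3-happy)
4935: 4935 → 971 → 1033 → 587 → 359 → 603 → 407 → 133 → 469 → 469  — repeats 469 (not base-9 3-happy)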